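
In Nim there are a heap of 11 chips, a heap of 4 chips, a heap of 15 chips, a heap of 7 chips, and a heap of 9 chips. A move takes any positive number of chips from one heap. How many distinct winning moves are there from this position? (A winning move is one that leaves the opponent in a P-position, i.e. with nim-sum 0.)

Compute the nim-sum pairwise:
11 ⊕ 4 = 15
15 ⊕ 15 = 0
0 ⊕ 7 = 7
7 ⊕ 9 = 14
The overall nim-sum is X = 14. A heap of size p has a winning move iff p XOR X < p (reduce it to p XOR X).
  11: 11 XOR 14 = 5 < 11 — winning move (to 5).
  4: 4 XOR 14 = 10 ≥ 4 — no move.
  15: 15 XOR 14 = 1 < 15 — winning move (to 1).
  7: 7 XOR 14 = 9 ≥ 7 — no move.
  9: 9 XOR 14 = 7 < 9 — winning move (to 7).
That gives 3 winning moves.

3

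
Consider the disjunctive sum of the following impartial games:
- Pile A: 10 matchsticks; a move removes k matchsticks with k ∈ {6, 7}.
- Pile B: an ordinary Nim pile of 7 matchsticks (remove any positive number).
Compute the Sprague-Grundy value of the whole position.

6

Grundy values for pile A (subtraction set {6, 7}):
g(0) = mex{} = 0
g(1) = mex{} = 0
g(2) = mex{} = 0
g(3) = mex{} = 0
g(4) = mex{} = 0
g(5) = mex{} = 0
g(6) = mex{0} = 1
g(7) = mex{0} = 1
g(8) = mex{0} = 1
g(9) = mex{0} = 1
g(10) = mex{0} = 1
So g(10) = 1.
Pile B is a plain Nim pile of size 7, so its Grundy value is 7.
By the Sprague-Grundy theorem, the Grundy value of a sum of independent games is the XOR of the component values.
Combined value = 1 XOR 7 = 6.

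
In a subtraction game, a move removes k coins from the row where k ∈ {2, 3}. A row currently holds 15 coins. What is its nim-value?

0

Build the Grundy sequence with g(k) = mex{g(k−s) : s ∈ {2, 3}, s ≤ k}:
k:     0  1  2  3  4  5  6  7  8  9 10 11 12 13 14 15
g(k):  0  0  1  1  2  0  0  1  1  2  0  0  1  1  2  0
So g(15) = 0.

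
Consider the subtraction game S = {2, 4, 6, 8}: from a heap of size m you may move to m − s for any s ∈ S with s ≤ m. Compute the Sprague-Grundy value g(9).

4

Grundy values for subtraction set {2, 4, 6, 8}:
g(0) = mex{} = 0
g(1) = mex{} = 0
g(2) = mex{0} = 1
g(3) = mex{0} = 1
g(4) = mex{0,1} = 2
g(5) = mex{0,1} = 2
g(6) = mex{0,1,2} = 3
g(7) = mex{0,1,2} = 3
g(8) = mex{0,1,2,3} = 4
g(9) = mex{0,1,2,3} = 4
So g(9) = 4.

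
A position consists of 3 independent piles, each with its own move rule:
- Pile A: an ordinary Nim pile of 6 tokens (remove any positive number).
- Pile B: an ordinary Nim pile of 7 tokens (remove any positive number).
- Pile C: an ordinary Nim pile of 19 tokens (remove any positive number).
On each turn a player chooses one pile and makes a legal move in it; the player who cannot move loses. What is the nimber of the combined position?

Pile A is a plain Nim pile of size 6, so its Grundy value is 6.
Pile B is a plain Nim pile of size 7, so its Grundy value is 7.
Pile C is a plain Nim pile of size 19, so its Grundy value is 19.
By the Sprague-Grundy theorem, the Grundy value of a sum of independent games is the XOR of the component values.
Combined value = 6 ⊕ 7 ⊕ 19 = 18.

18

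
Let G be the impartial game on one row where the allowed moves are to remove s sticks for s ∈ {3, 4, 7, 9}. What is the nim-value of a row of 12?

Grundy values for subtraction set {3, 4, 7, 9}:
g(0) = mex{} = 0
g(1) = mex{} = 0
g(2) = mex{} = 0
g(3) = mex{0} = 1
g(4) = mex{0} = 1
g(5) = mex{0} = 1
g(6) = mex{0,1} = 2
g(7) = mex{0,1} = 2
g(8) = mex{0,1} = 2
g(9) = mex{0,1,2} = 3
g(10) = mex{0,1,2} = 3
g(11) = mex{0,1,2} = 3
g(12) = mex{1,2,3} = 0
So g(12) = 0.

0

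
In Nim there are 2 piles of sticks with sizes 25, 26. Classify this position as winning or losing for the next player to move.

Winning position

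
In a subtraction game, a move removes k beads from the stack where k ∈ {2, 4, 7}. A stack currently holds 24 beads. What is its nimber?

Build the Grundy sequence with g(k) = mex{g(k−s) : s ∈ {2, 4, 7}, s ≤ k}:
k:     0  1  2  3  4  5  6  7  8  9 10 11 12 13 14 15 16 17 18 19 20 21 22 23 24
g(k):  0  0  1  1  2  2  0  3  1  0  2  1  0  2  1  0  2  1  0  2  1  0  2  1  0
So g(24) = 0.

0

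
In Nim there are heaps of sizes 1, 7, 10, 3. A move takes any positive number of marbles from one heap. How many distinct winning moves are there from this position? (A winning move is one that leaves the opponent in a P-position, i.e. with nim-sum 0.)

Nim-sum: 1 XOR 7 XOR 10 XOR 3 = 15.
The overall nim-sum is X = 15. A heap of size p has a winning move iff p XOR X < p (reduce it to p XOR X).
  1: 1 XOR 15 = 14 ≥ 1 — no move.
  7: 7 XOR 15 = 8 ≥ 7 — no move.
  10: 10 XOR 15 = 5 < 10 — winning move (to 5).
  3: 3 XOR 15 = 12 ≥ 3 — no move.
That gives 1 winning move.

1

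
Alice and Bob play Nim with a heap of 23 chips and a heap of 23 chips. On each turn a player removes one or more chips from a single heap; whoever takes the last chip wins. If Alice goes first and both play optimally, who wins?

In binary:
  10111  (23)
  10111  (23)
  -----
  00000  (0)
The nim-sum is 0, so this is a P-position: the player to move is in a losing position under optimal play; Alice is about to move from it and so loses — Bob wins.

Bob wins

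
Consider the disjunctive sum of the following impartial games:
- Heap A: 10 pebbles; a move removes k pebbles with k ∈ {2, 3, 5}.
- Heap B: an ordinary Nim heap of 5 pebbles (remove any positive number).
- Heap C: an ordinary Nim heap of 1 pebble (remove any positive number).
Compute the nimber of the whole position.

5

Grundy values for heap A (subtraction set {2, 3, 5}):
k:     0  1  2  3  4  5  6  7  8  9 10
g(k):  0  0  1  1  2  2  3  0  0  1  1
So g(10) = 1.
Heap B is a plain Nim heap of size 5, so its Grundy value is 5.
Heap C is a plain Nim heap of size 1, so its Grundy value is 1.
By the Sprague-Grundy theorem, the Grundy value of a sum of independent games is the XOR of the component values.
Combined value = 1 ⊕ 5 ⊕ 1 = 5.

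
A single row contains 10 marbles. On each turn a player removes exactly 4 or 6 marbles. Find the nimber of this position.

0

Grundy values for subtraction set {4, 6}:
g(0) = mex{} = 0
g(1) = mex{} = 0
g(2) = mex{} = 0
g(3) = mex{} = 0
g(4) = mex{0} = 1
g(5) = mex{0} = 1
g(6) = mex{0} = 1
g(7) = mex{0} = 1
g(8) = mex{0,1} = 2
g(9) = mex{0,1} = 2
g(10) = mex{1} = 0
So g(10) = 0.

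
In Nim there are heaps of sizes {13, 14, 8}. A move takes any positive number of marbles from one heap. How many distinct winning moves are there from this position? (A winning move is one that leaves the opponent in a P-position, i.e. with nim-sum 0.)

Compute the nim-sum pairwise:
13 ^ 14 = 3
3 ^ 8 = 11
The overall nim-sum is X = 11. A heap of size p has a winning move iff p XOR X < p (reduce it to p XOR X).
  13: 13 XOR 11 = 6 < 13 — winning move (to 6).
  14: 14 XOR 11 = 5 < 14 — winning move (to 5).
  8: 8 XOR 11 = 3 < 8 — winning move (to 3).
That gives 3 winning moves.

3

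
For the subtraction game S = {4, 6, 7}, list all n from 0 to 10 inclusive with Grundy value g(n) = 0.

Grundy values for subtraction set {4, 6, 7}:
k:     0  1  2  3  4  5  6  7  8  9 10
g(k):  0  0  0  0  1  1  1  1  2  2  2
The P-positions (g = 0) in 0..10 are 0, 1, 2, 3.

0, 1, 2, 3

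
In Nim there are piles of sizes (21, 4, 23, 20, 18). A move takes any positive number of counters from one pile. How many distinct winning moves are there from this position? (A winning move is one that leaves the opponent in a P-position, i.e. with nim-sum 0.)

Write each in binary and XOR column by column:
  10101  (21)
  00100  (4)
  10111  (23)
  10100  (20)
  10010  (18)
  -----
  00000  (0)
The nim-sum is already 0, so every move leaves a nonzero nim-sum — there are no winning moves.

0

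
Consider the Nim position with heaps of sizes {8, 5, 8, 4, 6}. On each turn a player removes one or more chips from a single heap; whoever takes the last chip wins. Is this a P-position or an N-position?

Write each in binary and XOR column by column:
  1000  (8)
  0101  (5)
  1000  (8)
  0100  (4)
  0110  (6)
  ----
  0111  (7)
The nim-sum is 7 ≠ 0, so this is an N-position: the player to move can win.

N-position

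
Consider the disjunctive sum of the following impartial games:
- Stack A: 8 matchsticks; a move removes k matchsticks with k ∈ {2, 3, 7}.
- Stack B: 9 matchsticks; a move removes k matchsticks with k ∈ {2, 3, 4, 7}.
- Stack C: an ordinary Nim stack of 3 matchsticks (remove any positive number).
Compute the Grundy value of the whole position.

6

Build the Grundy sequence for stack A with g(k) = mex{g(k−s) : s ∈ {2, 3, 7}, s ≤ k}:
k:     0  1  2  3  4  5  6  7  8
g(k):  0  0  1  1  2  0  0  1  1
So g(8) = 1.
Grundy values for stack B (subtraction set {2, 3, 4, 7}):
k:     0  1  2  3  4  5  6  7  8  9
g(k):  0  0  1  1  2  2  0  3  1  4
So g(9) = 4.
Stack C is a plain Nim stack of size 3, so its Grundy value is 3.
The value of a disjunctive sum is the nim-sum of the parts.
Combined value = 1 ⊕ 4 ⊕ 3 = 6.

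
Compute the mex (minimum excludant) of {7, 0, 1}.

The values 0, 1 are all present; 2 is the first non-negative integer missing from the set.

2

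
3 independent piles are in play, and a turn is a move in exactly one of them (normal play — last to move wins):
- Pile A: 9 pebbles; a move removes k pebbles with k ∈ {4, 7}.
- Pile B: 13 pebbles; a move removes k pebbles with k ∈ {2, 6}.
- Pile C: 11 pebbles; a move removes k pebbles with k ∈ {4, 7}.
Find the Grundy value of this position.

Build the Grundy sequence for pile A with g(k) = mex{g(k−s) : s ∈ {4, 7}, s ≤ k}:
k:     0  1  2  3  4  5  6  7  8  9
g(k):  0  0  0  0  1  1  1  1  2  2
So g(9) = 2.
For pile B, compute g(0), g(1), … with moves {2, 6}:
k:     0  1  2  3  4  5  6  7  8  9 10 11 12 13
g(k):  0  0  1  1  0  0  1  1  0  0  1  1  0  0
So g(13) = 0.
For pile C, compute g(0), g(1), … with moves {4, 7}:
k:     0  1  2  3  4  5  6  7  8  9 10 11
g(k):  0  0  0  0  1  1  1  1  2  2  2  0
So g(11) = 0.
By the Sprague-Grundy theorem, the Grundy value of a sum of independent games is the XOR of the component values.
Combined value = 2 ⊕ 0 ⊕ 0 = 2.

2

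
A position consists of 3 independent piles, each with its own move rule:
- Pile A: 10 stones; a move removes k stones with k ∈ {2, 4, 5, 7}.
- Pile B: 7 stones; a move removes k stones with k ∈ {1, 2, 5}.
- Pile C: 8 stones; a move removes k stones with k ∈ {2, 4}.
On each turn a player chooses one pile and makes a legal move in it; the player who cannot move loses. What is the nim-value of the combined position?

For pile A, compute g(0), g(1), … with moves {2, 4, 5, 7}:
k:     0  1  2  3  4  5  6  7  8  9 10
g(k):  0  0  1  1  2  2  3  3  4  0  0
So g(10) = 0.
For pile B, compute g(0), g(1), … with moves {1, 2, 5}:
k:     0  1  2  3  4  5  6  7
g(k):  0  1  2  0  1  2  0  1
So g(7) = 1.
For pile C, compute g(0), g(1), … with moves {2, 4}:
k:     0  1  2  3  4  5  6  7  8
g(k):  0  0  1  1  2  2  0  0  1
So g(8) = 1.
The value of a disjunctive sum is the nim-sum of the parts.
Combined value = 0 XOR 1 XOR 1 = 0.

0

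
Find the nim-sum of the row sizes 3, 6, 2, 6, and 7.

6

Nim-sum: 3 XOR 6 XOR 2 XOR 6 XOR 7 = 6.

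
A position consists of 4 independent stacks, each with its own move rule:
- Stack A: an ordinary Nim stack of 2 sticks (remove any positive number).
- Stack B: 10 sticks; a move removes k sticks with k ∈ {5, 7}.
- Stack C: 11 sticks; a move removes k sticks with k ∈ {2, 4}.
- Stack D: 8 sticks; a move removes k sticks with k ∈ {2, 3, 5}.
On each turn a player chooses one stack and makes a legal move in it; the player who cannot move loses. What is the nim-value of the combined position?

Stack A is a plain Nim stack of size 2, so its Grundy value is 2.
For stack B, compute g(0), g(1), … with moves {5, 7}:
g(0) = mex{} = 0
g(1) = mex{} = 0
g(2) = mex{} = 0
g(3) = mex{} = 0
g(4) = mex{} = 0
g(5) = mex{0} = 1
g(6) = mex{0} = 1
g(7) = mex{0} = 1
g(8) = mex{0} = 1
g(9) = mex{0} = 1
g(10) = mex{0,1} = 2
So g(10) = 2.
Build the Grundy sequence for stack C with g(k) = mex{g(k−s) : s ∈ {2, 4}, s ≤ k}:
g(0) = mex{} = 0
g(1) = mex{} = 0
g(2) = mex{0} = 1
g(3) = mex{0} = 1
g(4) = mex{0,1} = 2
g(5) = mex{0,1} = 2
g(6) = mex{1,2} = 0
g(7) = mex{1,2} = 0
g(8) = mex{0,2} = 1
g(9) = mex{0,2} = 1
g(10) = mex{0,1} = 2
g(11) = mex{0,1} = 2
So g(11) = 2.
Grundy values for stack D (subtraction set {2, 3, 5}):
g(0) = mex{} = 0
g(1) = mex{} = 0
g(2) = mex{0} = 1
g(3) = mex{0} = 1
g(4) = mex{0,1} = 2
g(5) = mex{0,1} = 2
g(6) = mex{0,1,2} = 3
g(7) = mex{1,2} = 0
g(8) = mex{1,2,3} = 0
So g(8) = 0.
By the Sprague-Grundy theorem, the Grundy value of a sum of independent games is the XOR of the component values.
Combined value = 2 ⊕ 2 ⊕ 2 ⊕ 0 = 2.

2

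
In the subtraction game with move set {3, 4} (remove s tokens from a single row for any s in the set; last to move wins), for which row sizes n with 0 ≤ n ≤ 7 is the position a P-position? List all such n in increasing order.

Compute g(0), g(1), … for moves {3, 4}:
g(0) = mex{} = 0
g(1) = mex{} = 0
g(2) = mex{} = 0
g(3) = mex{0} = 1
g(4) = mex{0} = 1
g(5) = mex{0} = 1
g(6) = mex{0,1} = 2
g(7) = mex{1} = 0
The P-positions (g = 0) in 0..7 are 0, 1, 2, 7.

0, 1, 2, 7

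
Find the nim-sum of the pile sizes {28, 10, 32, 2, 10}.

62

Compute the nim-sum pairwise:
28 XOR 10 = 22
22 XOR 32 = 54
54 XOR 2 = 52
52 XOR 10 = 62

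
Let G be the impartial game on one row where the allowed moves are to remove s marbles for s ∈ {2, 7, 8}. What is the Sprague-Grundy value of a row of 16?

1

Grundy values for subtraction set {2, 7, 8}:
k:     0  1  2  3  4  5  6  7  8  9 10 11 12 13 14 15 16
g(k):  0  0  1  1  0  0  1  1  2  2  0  3  1  2  0  0  1
So g(16) = 1.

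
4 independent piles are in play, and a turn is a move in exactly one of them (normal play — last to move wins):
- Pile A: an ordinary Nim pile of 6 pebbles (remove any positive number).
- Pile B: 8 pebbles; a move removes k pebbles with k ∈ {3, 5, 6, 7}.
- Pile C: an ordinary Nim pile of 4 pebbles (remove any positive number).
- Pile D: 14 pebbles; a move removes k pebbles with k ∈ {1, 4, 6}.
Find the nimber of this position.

Pile A is a plain Nim pile of size 6, so its Grundy value is 6.
Build the Grundy sequence for pile B with g(k) = mex{g(k−s) : s ∈ {3, 5, 6, 7}, s ≤ k}:
g(0) = mex{} = 0
g(1) = mex{} = 0
g(2) = mex{} = 0
g(3) = mex{0} = 1
g(4) = mex{0} = 1
g(5) = mex{0} = 1
g(6) = mex{0,1} = 2
g(7) = mex{0,1} = 2
g(8) = mex{0,1} = 2
So g(8) = 2.
Pile C is a plain Nim pile of size 4, so its Grundy value is 4.
Build the Grundy sequence for pile D with g(k) = mex{g(k−s) : s ∈ {1, 4, 6}, s ≤ k}:
k:     0  1  2  3  4  5  6  7  8  9 10 11 12 13 14
g(k):  0  1  0  1  2  0  1  0  1  2  0  1  0  1  2
So g(14) = 2.
By the Sprague-Grundy theorem, the Grundy value of a sum of independent games is the XOR of the component values.
Combined value = 6 ⊕ 2 ⊕ 4 ⊕ 2 = 2.

2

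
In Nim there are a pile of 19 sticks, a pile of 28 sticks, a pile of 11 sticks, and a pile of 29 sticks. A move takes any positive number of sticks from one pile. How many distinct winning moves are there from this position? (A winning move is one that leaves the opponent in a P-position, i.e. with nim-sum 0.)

Nim-sum: 19 ⊕ 28 ⊕ 11 ⊕ 29 = 25.
The overall nim-sum is X = 25. A pile of size p has a winning move iff p XOR X < p (reduce it to p XOR X).
  19: 19 XOR 25 = 10 < 19 — winning move (to 10).
  28: 28 XOR 25 = 5 < 28 — winning move (to 5).
  11: 11 XOR 25 = 18 ≥ 11 — no move.
  29: 29 XOR 25 = 4 < 29 — winning move (to 4).
That gives 3 winning moves.

3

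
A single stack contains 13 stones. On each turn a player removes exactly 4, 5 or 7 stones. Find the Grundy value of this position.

0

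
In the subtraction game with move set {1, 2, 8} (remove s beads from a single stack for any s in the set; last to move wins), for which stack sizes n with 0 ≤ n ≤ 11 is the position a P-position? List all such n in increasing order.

0, 3, 6, 9

Compute g(0), g(1), … for moves {1, 2, 8}:
g(0) = mex{} = 0
g(1) = mex{0} = 1
g(2) = mex{0,1} = 2
g(3) = mex{1,2} = 0
g(4) = mex{0,2} = 1
g(5) = mex{0,1} = 2
g(6) = mex{1,2} = 0
g(7) = mex{0,2} = 1
g(8) = mex{0,1} = 2
g(9) = mex{1,2} = 0
g(10) = mex{0,2} = 1
g(11) = mex{0,1} = 2
The P-positions (g = 0) in 0..11 are 0, 3, 6, 9.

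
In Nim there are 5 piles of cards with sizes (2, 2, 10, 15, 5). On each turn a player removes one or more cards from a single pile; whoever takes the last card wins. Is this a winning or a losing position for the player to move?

Losing position

Nim-sum: 2 XOR 2 XOR 10 XOR 15 XOR 5 = 0.
The nim-sum is 0, so this is a P-position: the player to move is in a losing position under optimal play.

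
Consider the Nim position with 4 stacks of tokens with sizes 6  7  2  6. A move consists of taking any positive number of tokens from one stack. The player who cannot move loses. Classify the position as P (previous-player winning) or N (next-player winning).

N-position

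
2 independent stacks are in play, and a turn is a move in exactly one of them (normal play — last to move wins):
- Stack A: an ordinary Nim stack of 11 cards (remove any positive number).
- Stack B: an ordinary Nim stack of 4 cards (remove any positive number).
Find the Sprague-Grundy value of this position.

Stack A is a plain Nim stack of size 11, so its Grundy value is 11.
Stack B is a plain Nim stack of size 4, so its Grundy value is 4.
The value of a disjunctive sum is the nim-sum of the parts.
Combined value = 11 XOR 4 = 15.

15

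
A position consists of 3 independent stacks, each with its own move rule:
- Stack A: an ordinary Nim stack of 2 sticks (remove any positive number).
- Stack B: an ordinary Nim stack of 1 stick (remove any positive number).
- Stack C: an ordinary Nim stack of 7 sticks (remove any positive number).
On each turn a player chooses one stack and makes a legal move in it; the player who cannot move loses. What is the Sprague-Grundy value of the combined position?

4

Stack A is a plain Nim stack of size 2, so its Grundy value is 2.
Stack B is a plain Nim stack of size 1, so its Grundy value is 1.
Stack C is a plain Nim stack of size 7, so its Grundy value is 7.
The value of a disjunctive sum is the nim-sum of the parts.
Combined value = 2 ⊕ 1 ⊕ 7 = 4.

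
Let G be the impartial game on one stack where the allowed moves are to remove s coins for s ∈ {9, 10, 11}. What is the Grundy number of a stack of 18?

Build the Grundy sequence with g(k) = mex{g(k−s) : s ∈ {9, 10, 11}, s ≤ k}:
k:     0  1  2  3  4  5  6  7  8  9 10 11 12 13 14 15 16 17 18
g(k):  0  0  0  0  0  0  0  0  0  1  1  1  1  1  1  1  1  1  2
So g(18) = 2.

2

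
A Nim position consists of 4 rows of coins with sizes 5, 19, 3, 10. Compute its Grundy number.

31

Nim-sum: 5 ⊕ 19 ⊕ 3 ⊕ 10 = 31.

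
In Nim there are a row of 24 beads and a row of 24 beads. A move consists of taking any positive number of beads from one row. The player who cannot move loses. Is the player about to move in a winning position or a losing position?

Losing position

Bitwise XOR of the heap sizes:
  11000  (24)
  11000  (24)
  -----
  00000  (0)
The nim-sum is 0, so this is a P-position: the player to move is in a losing position under optimal play.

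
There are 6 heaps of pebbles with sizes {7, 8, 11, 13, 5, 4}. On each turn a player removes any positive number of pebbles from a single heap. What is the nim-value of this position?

8

Nim-sum: 7 XOR 8 XOR 11 XOR 13 XOR 5 XOR 4 = 8.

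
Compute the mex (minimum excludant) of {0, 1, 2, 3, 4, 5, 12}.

6

The values 0, 1, 2, 3, 4, 5 are all present; 6 is the first non-negative integer missing from the set.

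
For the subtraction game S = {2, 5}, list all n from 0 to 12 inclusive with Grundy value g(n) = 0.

0, 1, 4, 7, 8, 11

Grundy values for subtraction set {2, 5}:
g(0) = mex{} = 0
g(1) = mex{} = 0
g(2) = mex{0} = 1
g(3) = mex{0} = 1
g(4) = mex{1} = 0
g(5) = mex{0,1} = 2
g(6) = mex{0} = 1
g(7) = mex{1,2} = 0
g(8) = mex{1} = 0
g(9) = mex{0} = 1
g(10) = mex{0,2} = 1
g(11) = mex{1} = 0
g(12) = mex{0,1} = 2
The P-positions (g = 0) in 0..12 are 0, 1, 4, 7, 8, 11.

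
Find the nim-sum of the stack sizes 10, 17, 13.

Compute the nim-sum pairwise:
10 XOR 17 = 27
27 XOR 13 = 22

22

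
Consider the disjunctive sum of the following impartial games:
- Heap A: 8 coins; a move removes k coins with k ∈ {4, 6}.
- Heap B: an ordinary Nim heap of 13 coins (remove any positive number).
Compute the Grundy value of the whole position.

For heap A, compute g(0), g(1), … with moves {4, 6}:
g(0) = mex{} = 0
g(1) = mex{} = 0
g(2) = mex{} = 0
g(3) = mex{} = 0
g(4) = mex{0} = 1
g(5) = mex{0} = 1
g(6) = mex{0} = 1
g(7) = mex{0} = 1
g(8) = mex{0,1} = 2
So g(8) = 2.
Heap B is a plain Nim heap of size 13, so its Grundy value is 13.
By the Sprague-Grundy theorem, the Grundy value of a sum of independent games is the XOR of the component values.
Combined value = 2 ⊕ 13 = 15.

15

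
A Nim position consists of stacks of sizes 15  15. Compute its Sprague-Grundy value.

Bitwise XOR of the heap sizes:
  1111  (15)
  1111  (15)
  ----
  0000  (0)

0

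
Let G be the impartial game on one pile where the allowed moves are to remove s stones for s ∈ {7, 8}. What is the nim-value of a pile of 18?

Build the Grundy sequence with g(k) = mex{g(k−s) : s ∈ {7, 8}, s ≤ k}:
k:     0  1  2  3  4  5  6  7  8  9 10 11 12 13 14 15 16 17 18
g(k):  0  0  0  0  0  0  0  1  1  1  1  1  1  1  2  0  0  0  0
So g(18) = 0.

0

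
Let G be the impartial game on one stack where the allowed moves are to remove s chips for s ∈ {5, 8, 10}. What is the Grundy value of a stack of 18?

Build the Grundy sequence with g(k) = mex{g(k−s) : s ∈ {5, 8, 10}, s ≤ k}:
k:     0  1  2  3  4  5  6  7  8  9 10 11 12 13 14 15 16 17 18
g(k):  0  0  0  0  0  1  1  1  1  1  2  2  2  2  2  0  0  0  0
So g(18) = 0.

0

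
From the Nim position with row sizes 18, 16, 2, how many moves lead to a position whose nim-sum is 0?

Write each in binary and XOR column by column:
  10010  (18)
  10000  (16)
  00010  (2)
  -----
  00000  (0)
The nim-sum is already 0, so every move leaves a nonzero nim-sum — there are no winning moves.

0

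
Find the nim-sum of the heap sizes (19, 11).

Compute the nim-sum pairwise:
19 ^ 11 = 24

24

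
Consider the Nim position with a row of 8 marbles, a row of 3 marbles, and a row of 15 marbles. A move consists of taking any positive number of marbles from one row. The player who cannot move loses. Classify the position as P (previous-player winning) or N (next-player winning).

Compute the nim-sum pairwise:
8 ^ 3 = 11
11 ^ 15 = 4
The nim-sum is 4 ≠ 0, so this is an N-position: the player to move can win.

N-position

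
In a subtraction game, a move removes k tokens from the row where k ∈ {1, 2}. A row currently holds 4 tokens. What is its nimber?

Build the Grundy sequence with g(k) = mex{g(k−s) : s ∈ {1, 2}, s ≤ k}:
g(0) = mex{} = 0
g(1) = mex{0} = 1
g(2) = mex{0,1} = 2
g(3) = mex{1,2} = 0
g(4) = mex{0,2} = 1
So g(4) = 1.

1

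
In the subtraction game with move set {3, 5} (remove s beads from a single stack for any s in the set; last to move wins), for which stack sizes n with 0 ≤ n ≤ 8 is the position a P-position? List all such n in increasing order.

Build the Grundy sequence with g(k) = mex{g(k−s) : s ∈ {3, 5}, s ≤ k}:
k:     0  1  2  3  4  5  6  7  8
g(k):  0  0  0  1  1  1  2  2  0
The P-positions (g = 0) in 0..8 are 0, 1, 2, 8.

0, 1, 2, 8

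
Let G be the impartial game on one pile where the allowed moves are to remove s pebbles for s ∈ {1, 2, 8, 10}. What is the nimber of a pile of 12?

0

Build the Grundy sequence with g(k) = mex{g(k−s) : s ∈ {1, 2, 8, 10}, s ≤ k}:
g(0) = mex{} = 0
g(1) = mex{0} = 1
g(2) = mex{0,1} = 2
g(3) = mex{1,2} = 0
g(4) = mex{0,2} = 1
g(5) = mex{0,1} = 2
g(6) = mex{1,2} = 0
g(7) = mex{0,2} = 1
g(8) = mex{0,1} = 2
g(9) = mex{1,2} = 0
g(10) = mex{0,2} = 1
g(11) = mex{0,1} = 2
g(12) = mex{1,2} = 0
So g(12) = 0.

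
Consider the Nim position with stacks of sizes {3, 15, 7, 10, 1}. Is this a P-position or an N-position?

Compute the nim-sum pairwise:
3 XOR 15 = 12
12 XOR 7 = 11
11 XOR 10 = 1
1 XOR 1 = 0
The nim-sum is 0, so this is a P-position: the player to move is in a losing position under optimal play.

P-position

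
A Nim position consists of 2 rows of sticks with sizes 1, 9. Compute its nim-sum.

8

In binary:
  0001  (1)
  1001  (9)
  ----
  1000  (8)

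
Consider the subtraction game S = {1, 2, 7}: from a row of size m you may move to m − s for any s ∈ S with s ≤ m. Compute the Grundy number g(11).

2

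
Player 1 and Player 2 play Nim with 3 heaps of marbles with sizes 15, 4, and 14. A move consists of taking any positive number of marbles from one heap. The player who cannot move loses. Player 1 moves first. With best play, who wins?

Player 1 wins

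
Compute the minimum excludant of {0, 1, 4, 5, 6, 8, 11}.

2

The values 0, 1 are all present; 2 is the first non-negative integer missing from the set.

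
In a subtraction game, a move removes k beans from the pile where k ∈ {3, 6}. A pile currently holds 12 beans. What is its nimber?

Compute g(0), g(1), … for moves {3, 6}:
k:     0  1  2  3  4  5  6  7  8  9 10 11 12
g(k):  0  0  0  1  1  1  2  2  2  0  0  0  1
So g(12) = 1.

1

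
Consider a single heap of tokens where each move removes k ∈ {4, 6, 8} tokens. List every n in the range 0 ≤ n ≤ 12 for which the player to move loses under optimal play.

0, 1, 2, 3, 12

Compute g(0), g(1), … for moves {4, 6, 8}:
k:     0  1  2  3  4  5  6  7  8  9 10 11 12
g(k):  0  0  0  0  1  1  1  1  2  2  2  2  0
The P-positions (g = 0) in 0..12 are 0, 1, 2, 3, 12.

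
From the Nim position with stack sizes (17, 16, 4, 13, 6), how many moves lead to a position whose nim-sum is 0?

Compute the nim-sum pairwise:
17 XOR 16 = 1
1 XOR 4 = 5
5 XOR 13 = 8
8 XOR 6 = 14
The overall nim-sum is X = 14. A stack of size p has a winning move iff p XOR X < p (reduce it to p XOR X).
  17: 17 XOR 14 = 31 ≥ 17 — no move.
  16: 16 XOR 14 = 30 ≥ 16 — no move.
  4: 4 XOR 14 = 10 ≥ 4 — no move.
  13: 13 XOR 14 = 3 < 13 — winning move (to 3).
  6: 6 XOR 14 = 8 ≥ 6 — no move.
That gives 1 winning move.

1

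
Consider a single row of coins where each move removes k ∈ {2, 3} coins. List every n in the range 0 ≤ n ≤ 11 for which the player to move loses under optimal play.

0, 1, 5, 6, 10, 11

Compute g(0), g(1), … for moves {2, 3}:
k:     0  1  2  3  4  5  6  7  8  9 10 11
g(k):  0  0  1  1  2  0  0  1  1  2  0  0
The P-positions (g = 0) in 0..11 are 0, 1, 5, 6, 10, 11.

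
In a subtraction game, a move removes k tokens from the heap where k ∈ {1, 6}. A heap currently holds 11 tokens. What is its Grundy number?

0

Compute g(0), g(1), … for moves {1, 6}:
g(0) = mex{} = 0
g(1) = mex{0} = 1
g(2) = mex{1} = 0
g(3) = mex{0} = 1
g(4) = mex{1} = 0
g(5) = mex{0} = 1
g(6) = mex{0,1} = 2
g(7) = mex{1,2} = 0
g(8) = mex{0} = 1
g(9) = mex{1} = 0
g(10) = mex{0} = 1
g(11) = mex{1} = 0
So g(11) = 0.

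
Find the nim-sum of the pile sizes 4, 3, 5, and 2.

0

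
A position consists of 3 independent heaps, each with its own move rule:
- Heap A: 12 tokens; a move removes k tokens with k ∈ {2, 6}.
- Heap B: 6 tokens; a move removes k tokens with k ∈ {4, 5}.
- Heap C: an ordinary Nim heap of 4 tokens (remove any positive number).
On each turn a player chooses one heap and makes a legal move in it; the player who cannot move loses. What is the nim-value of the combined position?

5

For heap A, compute g(0), g(1), … with moves {2, 6}:
g(0) = mex{} = 0
g(1) = mex{} = 0
g(2) = mex{0} = 1
g(3) = mex{0} = 1
g(4) = mex{1} = 0
g(5) = mex{1} = 0
g(6) = mex{0} = 1
g(7) = mex{0} = 1
g(8) = mex{1} = 0
g(9) = mex{1} = 0
g(10) = mex{0} = 1
g(11) = mex{0} = 1
g(12) = mex{1} = 0
So g(12) = 0.
For heap B, compute g(0), g(1), … with moves {4, 5}:
g(0) = mex{} = 0
g(1) = mex{} = 0
g(2) = mex{} = 0
g(3) = mex{} = 0
g(4) = mex{0} = 1
g(5) = mex{0} = 1
g(6) = mex{0} = 1
So g(6) = 1.
Heap C is a plain Nim heap of size 4, so its Grundy value is 4.
By the Sprague-Grundy theorem, the Grundy value of a sum of independent games is the XOR of the component values.
Combined value = 0 XOR 1 XOR 4 = 5.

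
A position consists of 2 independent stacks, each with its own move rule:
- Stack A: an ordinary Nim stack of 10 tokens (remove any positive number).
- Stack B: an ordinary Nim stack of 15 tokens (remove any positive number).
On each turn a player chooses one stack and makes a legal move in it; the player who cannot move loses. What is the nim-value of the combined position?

5

Stack A is a plain Nim stack of size 10, so its Grundy value is 10.
Stack B is a plain Nim stack of size 15, so its Grundy value is 15.
The value of a disjunctive sum is the nim-sum of the parts.
Combined value = 10 ⊕ 15 = 5.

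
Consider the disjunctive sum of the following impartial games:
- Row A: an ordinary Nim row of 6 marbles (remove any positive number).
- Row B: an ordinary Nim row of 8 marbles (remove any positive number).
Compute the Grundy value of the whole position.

Row A is a plain Nim row of size 6, so its Grundy value is 6.
Row B is a plain Nim row of size 8, so its Grundy value is 8.
The value of a disjunctive sum is the nim-sum of the parts.
Combined value = 6 ⊕ 8 = 14.

14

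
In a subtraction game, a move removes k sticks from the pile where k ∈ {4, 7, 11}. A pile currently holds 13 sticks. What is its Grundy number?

3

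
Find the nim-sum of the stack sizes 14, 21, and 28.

7

Bitwise XOR of the heap sizes:
  01110  (14)
  10101  (21)
  11100  (28)
  -----
  00111  (7)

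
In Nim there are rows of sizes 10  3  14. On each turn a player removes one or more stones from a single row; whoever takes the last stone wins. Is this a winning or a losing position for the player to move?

Write each in binary and XOR column by column:
  1010  (10)
  0011  (3)
  1110  (14)
  ----
  0111  (7)
The nim-sum is 7 ≠ 0, so this is an N-position: the player to move can win.

Winning position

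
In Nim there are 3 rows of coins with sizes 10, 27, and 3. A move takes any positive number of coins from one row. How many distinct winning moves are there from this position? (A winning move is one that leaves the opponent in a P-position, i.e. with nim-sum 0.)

1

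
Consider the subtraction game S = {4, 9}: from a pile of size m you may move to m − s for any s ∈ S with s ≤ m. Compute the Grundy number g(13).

0

Compute g(0), g(1), … for moves {4, 9}:
k:     0  1  2  3  4  5  6  7  8  9 10 11 12 13
g(k):  0  0  0  0  1  1  1  1  0  2  2  2  1  0
So g(13) = 0.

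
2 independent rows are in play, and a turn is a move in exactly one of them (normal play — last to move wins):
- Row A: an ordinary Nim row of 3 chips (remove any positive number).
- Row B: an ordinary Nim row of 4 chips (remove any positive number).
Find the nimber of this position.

Row A is a plain Nim row of size 3, so its Grundy value is 3.
Row B is a plain Nim row of size 4, so its Grundy value is 4.
The value of a disjunctive sum is the nim-sum of the parts.
Combined value = 3 XOR 4 = 7.

7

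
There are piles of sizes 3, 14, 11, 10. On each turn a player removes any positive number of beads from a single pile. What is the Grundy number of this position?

12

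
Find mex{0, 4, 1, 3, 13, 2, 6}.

The values 0, 1, 2, 3, 4 are all present; 5 is the first non-negative integer missing from the set.

5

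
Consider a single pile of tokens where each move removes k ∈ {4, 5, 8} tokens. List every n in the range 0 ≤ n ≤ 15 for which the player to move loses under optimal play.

0, 1, 2, 3, 12, 13, 14, 15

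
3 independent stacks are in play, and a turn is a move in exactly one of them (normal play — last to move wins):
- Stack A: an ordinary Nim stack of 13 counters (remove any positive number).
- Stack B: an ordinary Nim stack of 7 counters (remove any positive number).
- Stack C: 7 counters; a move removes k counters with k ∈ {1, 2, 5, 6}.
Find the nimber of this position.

10

Stack A is a plain Nim stack of size 13, so its Grundy value is 13.
Stack B is a plain Nim stack of size 7, so its Grundy value is 7.
For stack C, compute g(0), g(1), … with moves {1, 2, 5, 6}:
g(0) = mex{} = 0
g(1) = mex{0} = 1
g(2) = mex{0,1} = 2
g(3) = mex{1,2} = 0
g(4) = mex{0,2} = 1
g(5) = mex{0,1} = 2
g(6) = mex{0,1,2} = 3
g(7) = mex{1,2,3} = 0
So g(7) = 0.
The value of a disjunctive sum is the nim-sum of the parts.
Combined value = 13 XOR 7 XOR 0 = 10.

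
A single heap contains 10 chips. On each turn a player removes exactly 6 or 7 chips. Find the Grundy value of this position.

1

Grundy values for subtraction set {6, 7}:
k:     0  1  2  3  4  5  6  7  8  9 10
g(k):  0  0  0  0  0  0  1  1  1  1  1
So g(10) = 1.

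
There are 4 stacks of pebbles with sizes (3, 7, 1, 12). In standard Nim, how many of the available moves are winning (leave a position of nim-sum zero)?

1

Bitwise XOR of the heap sizes:
  0011  (3)
  0111  (7)
  0001  (1)
  1100  (12)
  ----
  1001  (9)
The overall nim-sum is X = 9. A stack of size p has a winning move iff p XOR X < p (reduce it to p XOR X).
  3: 3 XOR 9 = 10 ≥ 3 — no move.
  7: 7 XOR 9 = 14 ≥ 7 — no move.
  1: 1 XOR 9 = 8 ≥ 1 — no move.
  12: 12 XOR 9 = 5 < 12 — winning move (to 5).
That gives 1 winning move.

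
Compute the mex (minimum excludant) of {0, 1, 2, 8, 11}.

3

The values 0, 1, 2 are all present; 3 is the first non-negative integer missing from the set.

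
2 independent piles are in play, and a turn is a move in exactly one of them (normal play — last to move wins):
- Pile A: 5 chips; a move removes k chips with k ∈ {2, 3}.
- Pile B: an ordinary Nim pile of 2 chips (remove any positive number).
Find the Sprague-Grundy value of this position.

2

Grundy values for pile A (subtraction set {2, 3}):
k:     0  1  2  3  4  5
g(k):  0  0  1  1  2  0
So g(5) = 0.
Pile B is a plain Nim pile of size 2, so its Grundy value is 2.
By the Sprague-Grundy theorem, the Grundy value of a sum of independent games is the XOR of the component values.
Combined value = 0 XOR 2 = 2.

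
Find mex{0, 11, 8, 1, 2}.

The values 0, 1, 2 are all present; 3 is the first non-negative integer missing from the set.

3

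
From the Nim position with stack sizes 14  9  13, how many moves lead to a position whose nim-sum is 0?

Compute the nim-sum pairwise:
14 ^ 9 = 7
7 ^ 13 = 10
The overall nim-sum is X = 10. A stack of size p has a winning move iff p XOR X < p (reduce it to p XOR X).
  14: 14 XOR 10 = 4 < 14 — winning move (to 4).
  9: 9 XOR 10 = 3 < 9 — winning move (to 3).
  13: 13 XOR 10 = 7 < 13 — winning move (to 7).
That gives 3 winning moves.

3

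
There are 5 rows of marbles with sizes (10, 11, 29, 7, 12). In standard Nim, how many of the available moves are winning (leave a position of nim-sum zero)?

1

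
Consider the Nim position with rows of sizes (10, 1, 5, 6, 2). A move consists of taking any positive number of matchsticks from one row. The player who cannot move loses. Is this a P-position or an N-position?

N-position

In binary:
  1010  (10)
  0001  (1)
  0101  (5)
  0110  (6)
  0010  (2)
  ----
  1010  (10)
The nim-sum is 10 ≠ 0, so this is an N-position: the player to move can win.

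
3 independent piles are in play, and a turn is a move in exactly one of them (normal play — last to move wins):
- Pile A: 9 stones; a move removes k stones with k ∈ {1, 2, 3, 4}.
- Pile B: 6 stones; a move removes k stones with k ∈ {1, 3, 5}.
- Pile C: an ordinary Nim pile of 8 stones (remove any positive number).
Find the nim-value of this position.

Build the Grundy sequence for pile A with g(k) = mex{g(k−s) : s ∈ {1, 2, 3, 4}, s ≤ k}:
k:     0  1  2  3  4  5  6  7  8  9
g(k):  0  1  2  3  4  0  1  2  3  4
So g(9) = 4.
For pile B, compute g(0), g(1), … with moves {1, 3, 5}:
k:     0  1  2  3  4  5  6
g(k):  0  1  0  1  0  1  0
So g(6) = 0.
Pile C is a plain Nim pile of size 8, so its Grundy value is 8.
The value of a disjunctive sum is the nim-sum of the parts.
Combined value = 4 XOR 0 XOR 8 = 12.

12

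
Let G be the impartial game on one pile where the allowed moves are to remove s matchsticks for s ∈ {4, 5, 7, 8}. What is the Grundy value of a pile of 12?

0

Grundy values for subtraction set {4, 5, 7, 8}:
k:     0  1  2  3  4  5  6  7  8  9 10 11 12
g(k):  0  0  0  0  1  1  1  1  2  2  2  2  0
So g(12) = 0.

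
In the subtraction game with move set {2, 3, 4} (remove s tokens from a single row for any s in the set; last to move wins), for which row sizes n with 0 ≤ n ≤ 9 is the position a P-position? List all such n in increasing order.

0, 1, 6, 7

Build the Grundy sequence with g(k) = mex{g(k−s) : s ∈ {2, 3, 4}, s ≤ k}:
g(0) = mex{} = 0
g(1) = mex{} = 0
g(2) = mex{0} = 1
g(3) = mex{0} = 1
g(4) = mex{0,1} = 2
g(5) = mex{0,1} = 2
g(6) = mex{1,2} = 0
g(7) = mex{1,2} = 0
g(8) = mex{0,2} = 1
g(9) = mex{0,2} = 1
The P-positions (g = 0) in 0..9 are 0, 1, 6, 7.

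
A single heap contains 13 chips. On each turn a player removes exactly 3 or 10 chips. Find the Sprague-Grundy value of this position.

0

Build the Grundy sequence with g(k) = mex{g(k−s) : s ∈ {3, 10}, s ≤ k}:
k:     0  1  2  3  4  5  6  7  8  9 10 11 12 13
g(k):  0  0  0  1  1  1  0  0  0  1  1  1  2  0
So g(13) = 0.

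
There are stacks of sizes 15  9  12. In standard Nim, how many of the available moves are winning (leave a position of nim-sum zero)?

3

Nim-sum: 15 XOR 9 XOR 12 = 10.
The overall nim-sum is X = 10. A stack of size p has a winning move iff p XOR X < p (reduce it to p XOR X).
  15: 15 XOR 10 = 5 < 15 — winning move (to 5).
  9: 9 XOR 10 = 3 < 9 — winning move (to 3).
  12: 12 XOR 10 = 6 < 12 — winning move (to 6).
That gives 3 winning moves.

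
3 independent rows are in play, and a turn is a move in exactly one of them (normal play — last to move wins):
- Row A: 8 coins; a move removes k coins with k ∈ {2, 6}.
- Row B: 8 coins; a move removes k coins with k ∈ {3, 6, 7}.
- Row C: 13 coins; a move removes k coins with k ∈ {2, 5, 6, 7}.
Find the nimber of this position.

2

Build the Grundy sequence for row A with g(k) = mex{g(k−s) : s ∈ {2, 6}, s ≤ k}:
g(0) = mex{} = 0
g(1) = mex{} = 0
g(2) = mex{0} = 1
g(3) = mex{0} = 1
g(4) = mex{1} = 0
g(5) = mex{1} = 0
g(6) = mex{0} = 1
g(7) = mex{0} = 1
g(8) = mex{1} = 0
So g(8) = 0.
Grundy values for row B (subtraction set {3, 6, 7}):
k:     0  1  2  3  4  5  6  7  8
g(k):  0  0  0  1  1  1  2  2  2
So g(8) = 2.
Build the Grundy sequence for row C with g(k) = mex{g(k−s) : s ∈ {2, 5, 6, 7}, s ≤ k}:
g(0) = mex{} = 0
g(1) = mex{} = 0
g(2) = mex{0} = 1
g(3) = mex{0} = 1
g(4) = mex{1} = 0
g(5) = mex{0,1} = 2
g(6) = mex{0} = 1
g(7) = mex{0,1,2} = 3
g(8) = mex{0,1} = 2
g(9) = mex{0,1,3} = 2
g(10) = mex{0,1,2} = 3
g(11) = mex{0,1,2} = 3
g(12) = mex{1,2,3} = 0
g(13) = mex{1,2,3} = 0
So g(13) = 0.
The value of a disjunctive sum is the nim-sum of the parts.
Combined value = 0 ⊕ 2 ⊕ 0 = 2.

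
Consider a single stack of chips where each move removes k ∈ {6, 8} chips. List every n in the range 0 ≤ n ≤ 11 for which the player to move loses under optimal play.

0, 1, 2, 3, 4, 5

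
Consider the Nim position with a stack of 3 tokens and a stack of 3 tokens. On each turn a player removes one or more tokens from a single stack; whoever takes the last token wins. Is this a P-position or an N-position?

P-position

In binary:
  11  (3)
  11  (3)
  --
  00  (0)
The nim-sum is 0, so this is a P-position: the player to move is in a losing position under optimal play.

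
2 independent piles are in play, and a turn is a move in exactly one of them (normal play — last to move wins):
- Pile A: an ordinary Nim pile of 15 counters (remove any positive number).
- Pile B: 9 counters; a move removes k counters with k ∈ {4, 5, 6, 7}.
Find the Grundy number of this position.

13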